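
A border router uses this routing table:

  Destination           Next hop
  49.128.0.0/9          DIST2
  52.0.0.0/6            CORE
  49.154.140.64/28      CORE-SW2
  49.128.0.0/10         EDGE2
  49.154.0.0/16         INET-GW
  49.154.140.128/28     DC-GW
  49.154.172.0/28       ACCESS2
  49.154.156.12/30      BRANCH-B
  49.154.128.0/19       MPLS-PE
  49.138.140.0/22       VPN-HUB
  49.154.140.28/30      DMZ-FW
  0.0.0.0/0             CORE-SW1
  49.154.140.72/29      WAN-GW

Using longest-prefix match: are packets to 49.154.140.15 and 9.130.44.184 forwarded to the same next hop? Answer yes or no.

49.154.140.15: longest match 49.154.128.0/19 -> MPLS-PE
9.130.44.184: longest match 0.0.0.0/0 -> CORE-SW1

no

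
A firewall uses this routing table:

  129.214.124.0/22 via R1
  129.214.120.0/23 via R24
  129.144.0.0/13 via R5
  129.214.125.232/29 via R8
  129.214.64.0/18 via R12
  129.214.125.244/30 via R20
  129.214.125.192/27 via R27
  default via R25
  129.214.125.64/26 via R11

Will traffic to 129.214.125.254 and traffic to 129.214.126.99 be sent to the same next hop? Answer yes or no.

129.214.125.254: longest match 129.214.124.0/22 -> R1
129.214.126.99: longest match 129.214.124.0/22 -> R1

yes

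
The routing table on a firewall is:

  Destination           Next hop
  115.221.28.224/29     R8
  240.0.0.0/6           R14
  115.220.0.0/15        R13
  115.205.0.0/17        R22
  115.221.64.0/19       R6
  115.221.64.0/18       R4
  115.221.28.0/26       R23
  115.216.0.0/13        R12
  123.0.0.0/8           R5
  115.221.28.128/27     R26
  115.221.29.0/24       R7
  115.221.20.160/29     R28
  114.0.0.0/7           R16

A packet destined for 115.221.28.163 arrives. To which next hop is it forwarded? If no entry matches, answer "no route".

Routes whose prefix contains 115.221.28.163:
  114.0.0.0/7 (114.0.0.0 - 115.255.255.255) -> R16
  115.216.0.0/13 (115.216.0.0 - 115.223.255.255) -> R12
  115.220.0.0/15 (115.220.0.0 - 115.221.255.255) -> R13
More-specific entries that do NOT match:
  115.221.28.224/29 (115.221.28.224 - 115.221.28.231) does not contain 115.221.28.163
  115.221.20.160/29 (115.221.20.160 - 115.221.20.167) does not contain 115.221.28.163
  115.221.28.128/27 (115.221.28.128 - 115.221.28.159) does not contain 115.221.28.163
  115.221.28.0/26 (115.221.28.0 - 115.221.28.63) does not contain 115.221.28.163
  115.221.29.0/24 (115.221.29.0 - 115.221.29.255) does not contain 115.221.28.163
  115.221.64.0/19 (115.221.64.0 - 115.221.95.255) does not contain 115.221.28.163
  115.221.64.0/18 (115.221.64.0 - 115.221.127.255) does not contain 115.221.28.163
  115.205.0.0/17 (115.205.0.0 - 115.205.127.255) does not contain 115.221.28.163
Longest matching prefix is /15 -> next hop R13.

R13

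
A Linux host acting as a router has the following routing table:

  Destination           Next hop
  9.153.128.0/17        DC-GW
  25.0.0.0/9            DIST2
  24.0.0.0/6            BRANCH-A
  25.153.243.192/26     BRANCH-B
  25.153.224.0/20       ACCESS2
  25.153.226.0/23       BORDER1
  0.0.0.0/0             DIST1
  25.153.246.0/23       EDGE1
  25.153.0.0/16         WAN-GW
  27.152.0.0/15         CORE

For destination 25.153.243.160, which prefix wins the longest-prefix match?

Entries matching 25.153.243.160:
  0.0.0.0/0 (default, matches everything)
  24.0.0.0/6 (24.0.0.0 - 27.255.255.255)
  25.153.0.0/16 (25.153.0.0 - 25.153.255.255)
Most specific is 25.153.0.0/16.

25.153.0.0/16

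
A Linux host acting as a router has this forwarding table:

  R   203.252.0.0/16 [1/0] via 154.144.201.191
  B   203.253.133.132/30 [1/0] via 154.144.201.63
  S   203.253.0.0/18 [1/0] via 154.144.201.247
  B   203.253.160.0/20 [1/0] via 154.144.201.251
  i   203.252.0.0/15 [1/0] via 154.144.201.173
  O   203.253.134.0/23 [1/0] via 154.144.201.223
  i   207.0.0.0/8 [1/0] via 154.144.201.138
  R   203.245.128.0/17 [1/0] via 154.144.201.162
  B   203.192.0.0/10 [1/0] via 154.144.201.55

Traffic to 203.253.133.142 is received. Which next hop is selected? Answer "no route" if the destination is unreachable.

Routes whose prefix contains 203.253.133.142:
  203.192.0.0/10 (203.192.0.0 - 203.255.255.255) -> 154.144.201.55
  203.252.0.0/15 (203.252.0.0 - 203.253.255.255) -> 154.144.201.173
More-specific entries that do NOT match:
  203.253.133.132/30 (203.253.133.132 - 203.253.133.135) does not contain 203.253.133.142
  203.253.134.0/23 (203.253.134.0 - 203.253.135.255) does not contain 203.253.133.142
  203.253.160.0/20 (203.253.160.0 - 203.253.175.255) does not contain 203.253.133.142
  203.253.0.0/18 (203.253.0.0 - 203.253.63.255) does not contain 203.253.133.142
  203.245.128.0/17 (203.245.128.0 - 203.245.255.255) does not contain 203.253.133.142
  203.252.0.0/16 (203.252.0.0 - 203.252.255.255) does not contain 203.253.133.142
Longest matching prefix is /15 -> next hop 154.144.201.173.

154.144.201.173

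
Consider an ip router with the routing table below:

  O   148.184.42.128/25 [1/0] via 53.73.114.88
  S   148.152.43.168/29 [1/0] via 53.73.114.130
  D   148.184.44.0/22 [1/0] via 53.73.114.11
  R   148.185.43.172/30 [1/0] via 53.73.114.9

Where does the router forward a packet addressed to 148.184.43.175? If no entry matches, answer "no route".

no route

No entry's prefix contains 148.184.43.175; there is no default route.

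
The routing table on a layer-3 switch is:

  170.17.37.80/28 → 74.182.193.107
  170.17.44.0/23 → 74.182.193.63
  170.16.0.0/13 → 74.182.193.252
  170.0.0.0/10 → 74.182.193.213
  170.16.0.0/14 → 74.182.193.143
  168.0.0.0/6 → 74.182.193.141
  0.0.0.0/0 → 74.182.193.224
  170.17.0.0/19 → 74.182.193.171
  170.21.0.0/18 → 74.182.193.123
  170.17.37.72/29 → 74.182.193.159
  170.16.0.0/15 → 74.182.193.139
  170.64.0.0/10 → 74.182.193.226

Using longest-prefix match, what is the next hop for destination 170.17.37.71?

74.182.193.139

Routes whose prefix contains 170.17.37.71:
  0.0.0.0/0 (default, matches everything) -> 74.182.193.224
  168.0.0.0/6 (168.0.0.0 - 171.255.255.255) -> 74.182.193.141
  170.0.0.0/10 (170.0.0.0 - 170.63.255.255) -> 74.182.193.213
  170.16.0.0/13 (170.16.0.0 - 170.23.255.255) -> 74.182.193.252
  170.16.0.0/14 (170.16.0.0 - 170.19.255.255) -> 74.182.193.143
  170.16.0.0/15 (170.16.0.0 - 170.17.255.255) -> 74.182.193.139
More-specific entries that do NOT match:
  170.17.37.72/29 (170.17.37.72 - 170.17.37.79) does not contain 170.17.37.71
  170.17.37.80/28 (170.17.37.80 - 170.17.37.95) does not contain 170.17.37.71
  170.17.44.0/23 (170.17.44.0 - 170.17.45.255) does not contain 170.17.37.71
  170.17.0.0/19 (170.17.0.0 - 170.17.31.255) does not contain 170.17.37.71
  170.21.0.0/18 (170.21.0.0 - 170.21.63.255) does not contain 170.17.37.71
Longest matching prefix is /15 -> next hop 74.182.193.139.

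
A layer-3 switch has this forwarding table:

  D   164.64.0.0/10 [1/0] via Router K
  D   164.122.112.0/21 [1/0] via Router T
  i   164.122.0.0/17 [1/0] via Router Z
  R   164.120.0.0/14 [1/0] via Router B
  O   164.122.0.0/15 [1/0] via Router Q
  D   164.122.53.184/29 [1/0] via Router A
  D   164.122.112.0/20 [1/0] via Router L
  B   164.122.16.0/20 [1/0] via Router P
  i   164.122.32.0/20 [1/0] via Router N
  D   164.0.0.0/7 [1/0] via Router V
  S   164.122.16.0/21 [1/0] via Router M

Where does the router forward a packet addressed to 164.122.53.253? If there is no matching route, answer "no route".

Routes whose prefix contains 164.122.53.253:
  164.0.0.0/7 (164.0.0.0 - 165.255.255.255) -> Router V
  164.64.0.0/10 (164.64.0.0 - 164.127.255.255) -> Router K
  164.120.0.0/14 (164.120.0.0 - 164.123.255.255) -> Router B
  164.122.0.0/15 (164.122.0.0 - 164.123.255.255) -> Router Q
  164.122.0.0/17 (164.122.0.0 - 164.122.127.255) -> Router Z
More-specific entries that do NOT match:
  164.122.53.184/29 (164.122.53.184 - 164.122.53.191) does not contain 164.122.53.253
  164.122.112.0/21 (164.122.112.0 - 164.122.119.255) does not contain 164.122.53.253
  164.122.16.0/21 (164.122.16.0 - 164.122.23.255) does not contain 164.122.53.253
  164.122.112.0/20 (164.122.112.0 - 164.122.127.255) does not contain 164.122.53.253
  164.122.16.0/20 (164.122.16.0 - 164.122.31.255) does not contain 164.122.53.253
  164.122.32.0/20 (164.122.32.0 - 164.122.47.255) does not contain 164.122.53.253
Longest matching prefix is /17 -> next hop Router Z.

Router Z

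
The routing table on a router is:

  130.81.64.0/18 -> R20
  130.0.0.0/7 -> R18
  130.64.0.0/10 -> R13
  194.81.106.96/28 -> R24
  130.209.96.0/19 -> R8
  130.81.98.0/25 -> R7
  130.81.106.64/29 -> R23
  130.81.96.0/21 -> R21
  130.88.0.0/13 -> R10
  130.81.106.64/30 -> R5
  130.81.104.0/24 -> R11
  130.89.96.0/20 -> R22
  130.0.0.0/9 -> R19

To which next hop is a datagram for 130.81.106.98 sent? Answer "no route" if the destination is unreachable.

Routes whose prefix contains 130.81.106.98:
  130.0.0.0/7 (130.0.0.0 - 131.255.255.255) -> R18
  130.0.0.0/9 (130.0.0.0 - 130.127.255.255) -> R19
  130.64.0.0/10 (130.64.0.0 - 130.127.255.255) -> R13
  130.81.64.0/18 (130.81.64.0 - 130.81.127.255) -> R20
More-specific entries that do NOT match:
  130.81.106.64/30 (130.81.106.64 - 130.81.106.67) does not contain 130.81.106.98
  130.81.106.64/29 (130.81.106.64 - 130.81.106.71) does not contain 130.81.106.98
  194.81.106.96/28 (194.81.106.96 - 194.81.106.111) does not contain 130.81.106.98
  130.81.98.0/25 (130.81.98.0 - 130.81.98.127) does not contain 130.81.106.98
  130.81.104.0/24 (130.81.104.0 - 130.81.104.255) does not contain 130.81.106.98
  130.81.96.0/21 (130.81.96.0 - 130.81.103.255) does not contain 130.81.106.98
  130.89.96.0/20 (130.89.96.0 - 130.89.111.255) does not contain 130.81.106.98
  130.209.96.0/19 (130.209.96.0 - 130.209.127.255) does not contain 130.81.106.98
Longest matching prefix is /18 -> next hop R20.

R20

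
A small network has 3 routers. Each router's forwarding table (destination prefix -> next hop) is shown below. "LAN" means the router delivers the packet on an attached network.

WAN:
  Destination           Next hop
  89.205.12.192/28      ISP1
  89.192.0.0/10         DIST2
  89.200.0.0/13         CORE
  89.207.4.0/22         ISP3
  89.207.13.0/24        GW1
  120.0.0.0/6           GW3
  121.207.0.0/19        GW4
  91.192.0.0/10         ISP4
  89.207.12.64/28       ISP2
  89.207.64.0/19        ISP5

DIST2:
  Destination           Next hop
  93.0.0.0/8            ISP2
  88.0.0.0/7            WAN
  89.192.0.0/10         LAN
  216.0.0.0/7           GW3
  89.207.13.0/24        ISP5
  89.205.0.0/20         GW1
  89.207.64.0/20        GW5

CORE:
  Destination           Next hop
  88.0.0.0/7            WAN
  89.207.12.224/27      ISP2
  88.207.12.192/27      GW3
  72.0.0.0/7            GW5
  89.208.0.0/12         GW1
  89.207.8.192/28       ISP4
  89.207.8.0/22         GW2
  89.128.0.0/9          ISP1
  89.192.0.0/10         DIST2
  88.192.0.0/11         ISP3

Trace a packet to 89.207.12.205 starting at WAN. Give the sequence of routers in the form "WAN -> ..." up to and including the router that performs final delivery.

WAN -> CORE -> DIST2

At WAN: longest match for 89.207.12.205 is 89.200.0.0/13 -> CORE
At CORE: longest match for 89.207.12.205 is 89.192.0.0/10 -> DIST2
At DIST2: longest match for 89.207.12.205 is 89.192.0.0/10 -> LAN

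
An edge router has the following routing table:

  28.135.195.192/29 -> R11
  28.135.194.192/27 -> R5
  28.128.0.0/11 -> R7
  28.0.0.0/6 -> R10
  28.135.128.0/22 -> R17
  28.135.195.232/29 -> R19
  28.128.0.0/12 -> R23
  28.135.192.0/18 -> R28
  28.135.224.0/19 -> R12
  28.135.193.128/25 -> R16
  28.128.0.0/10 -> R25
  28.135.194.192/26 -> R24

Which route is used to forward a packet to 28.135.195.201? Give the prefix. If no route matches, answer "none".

28.135.192.0/18

Entries matching 28.135.195.201:
  28.0.0.0/6 (28.0.0.0 - 31.255.255.255)
  28.128.0.0/10 (28.128.0.0 - 28.191.255.255)
  28.128.0.0/11 (28.128.0.0 - 28.159.255.255)
  28.128.0.0/12 (28.128.0.0 - 28.143.255.255)
  28.135.192.0/18 (28.135.192.0 - 28.135.255.255)
Most specific is 28.135.192.0/18.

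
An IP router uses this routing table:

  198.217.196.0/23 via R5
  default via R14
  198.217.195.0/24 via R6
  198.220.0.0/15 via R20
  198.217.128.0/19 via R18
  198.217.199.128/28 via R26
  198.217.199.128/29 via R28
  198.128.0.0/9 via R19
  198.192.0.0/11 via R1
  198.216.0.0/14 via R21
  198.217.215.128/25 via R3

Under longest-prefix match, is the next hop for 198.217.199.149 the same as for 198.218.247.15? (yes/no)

198.217.199.149: longest match 198.216.0.0/14 -> R21
198.218.247.15: longest match 198.216.0.0/14 -> R21

yes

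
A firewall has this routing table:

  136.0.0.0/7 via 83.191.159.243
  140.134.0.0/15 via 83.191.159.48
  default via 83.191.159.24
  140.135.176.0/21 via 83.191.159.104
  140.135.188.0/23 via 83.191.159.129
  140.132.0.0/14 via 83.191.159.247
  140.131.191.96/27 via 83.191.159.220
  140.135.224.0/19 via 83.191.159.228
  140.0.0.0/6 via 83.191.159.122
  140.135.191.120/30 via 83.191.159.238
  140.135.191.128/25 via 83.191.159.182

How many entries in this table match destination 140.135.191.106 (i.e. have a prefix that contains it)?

Prefixes containing 140.135.191.106:
  0.0.0.0/0 (default, matches everything)
  140.0.0.0/6 (140.0.0.0 - 143.255.255.255)
  140.132.0.0/14 (140.132.0.0 - 140.135.255.255)
  140.134.0.0/15 (140.134.0.0 - 140.135.255.255)
Total matching entries: 4.

4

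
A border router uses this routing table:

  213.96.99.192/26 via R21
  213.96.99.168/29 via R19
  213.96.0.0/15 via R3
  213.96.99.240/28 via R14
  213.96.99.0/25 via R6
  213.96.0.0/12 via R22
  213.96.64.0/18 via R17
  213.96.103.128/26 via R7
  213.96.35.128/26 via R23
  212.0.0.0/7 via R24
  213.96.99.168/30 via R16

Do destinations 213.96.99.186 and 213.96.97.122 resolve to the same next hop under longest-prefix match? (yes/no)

213.96.99.186: longest match 213.96.64.0/18 -> R17
213.96.97.122: longest match 213.96.64.0/18 -> R17

yes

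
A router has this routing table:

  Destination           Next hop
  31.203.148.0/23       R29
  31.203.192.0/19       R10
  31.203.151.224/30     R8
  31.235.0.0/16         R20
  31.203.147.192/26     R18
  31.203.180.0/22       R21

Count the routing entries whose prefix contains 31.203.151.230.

No listed prefix contains 31.203.151.230.
Total matching entries: 0.

0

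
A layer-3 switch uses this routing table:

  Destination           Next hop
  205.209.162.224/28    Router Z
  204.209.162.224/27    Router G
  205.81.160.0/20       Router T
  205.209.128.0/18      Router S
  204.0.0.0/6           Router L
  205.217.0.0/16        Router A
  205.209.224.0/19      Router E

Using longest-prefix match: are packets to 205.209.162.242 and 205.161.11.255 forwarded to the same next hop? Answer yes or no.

no

205.209.162.242: longest match 205.209.128.0/18 -> Router S
205.161.11.255: longest match 204.0.0.0/6 -> Router L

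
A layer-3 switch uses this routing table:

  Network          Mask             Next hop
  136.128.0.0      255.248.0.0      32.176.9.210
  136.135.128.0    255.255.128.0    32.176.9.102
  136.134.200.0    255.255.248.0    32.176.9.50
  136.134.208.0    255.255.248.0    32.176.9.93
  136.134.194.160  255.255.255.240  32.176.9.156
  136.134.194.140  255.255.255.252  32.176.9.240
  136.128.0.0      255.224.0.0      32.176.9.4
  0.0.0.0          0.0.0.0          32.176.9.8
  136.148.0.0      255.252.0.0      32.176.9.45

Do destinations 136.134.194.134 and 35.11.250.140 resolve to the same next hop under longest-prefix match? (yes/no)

no

136.134.194.134: longest match 136.128.0.0/13 -> 32.176.9.210
35.11.250.140: longest match 0.0.0.0/0 -> 32.176.9.8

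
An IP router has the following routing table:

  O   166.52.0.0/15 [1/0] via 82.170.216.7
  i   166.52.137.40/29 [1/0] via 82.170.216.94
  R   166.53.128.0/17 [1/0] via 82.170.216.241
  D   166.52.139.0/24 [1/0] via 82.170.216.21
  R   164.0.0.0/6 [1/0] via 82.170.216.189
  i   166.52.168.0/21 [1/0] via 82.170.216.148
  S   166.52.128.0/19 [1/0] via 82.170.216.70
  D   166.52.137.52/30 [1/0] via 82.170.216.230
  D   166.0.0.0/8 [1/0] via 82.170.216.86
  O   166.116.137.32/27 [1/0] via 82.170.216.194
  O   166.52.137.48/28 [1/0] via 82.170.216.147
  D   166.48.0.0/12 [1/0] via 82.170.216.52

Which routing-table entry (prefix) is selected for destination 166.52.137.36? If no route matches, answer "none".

Entries matching 166.52.137.36:
  164.0.0.0/6 (164.0.0.0 - 167.255.255.255)
  166.0.0.0/8 (166.0.0.0 - 166.255.255.255)
  166.48.0.0/12 (166.48.0.0 - 166.63.255.255)
  166.52.0.0/15 (166.52.0.0 - 166.53.255.255)
  166.52.128.0/19 (166.52.128.0 - 166.52.159.255)
Most specific is 166.52.128.0/19.

166.52.128.0/19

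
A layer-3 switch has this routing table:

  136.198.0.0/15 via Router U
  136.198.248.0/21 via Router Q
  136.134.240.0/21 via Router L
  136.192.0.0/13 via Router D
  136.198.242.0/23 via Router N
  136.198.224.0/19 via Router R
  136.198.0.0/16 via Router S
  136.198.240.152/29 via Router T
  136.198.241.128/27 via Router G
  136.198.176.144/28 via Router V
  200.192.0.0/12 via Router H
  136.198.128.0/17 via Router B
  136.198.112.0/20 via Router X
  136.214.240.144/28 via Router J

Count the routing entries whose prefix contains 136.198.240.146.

Prefixes containing 136.198.240.146:
  136.192.0.0/13 (136.192.0.0 - 136.199.255.255)
  136.198.0.0/15 (136.198.0.0 - 136.199.255.255)
  136.198.0.0/16 (136.198.0.0 - 136.198.255.255)
  136.198.128.0/17 (136.198.128.0 - 136.198.255.255)
  136.198.224.0/19 (136.198.224.0 - 136.198.255.255)
Total matching entries: 5.

5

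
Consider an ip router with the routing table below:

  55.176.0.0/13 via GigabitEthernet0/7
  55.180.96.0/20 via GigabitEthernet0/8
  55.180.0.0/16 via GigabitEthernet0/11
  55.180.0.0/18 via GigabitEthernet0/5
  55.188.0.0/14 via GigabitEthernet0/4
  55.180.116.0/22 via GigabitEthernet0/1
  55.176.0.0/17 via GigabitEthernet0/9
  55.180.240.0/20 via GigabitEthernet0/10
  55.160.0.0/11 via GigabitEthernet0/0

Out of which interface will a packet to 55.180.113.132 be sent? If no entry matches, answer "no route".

GigabitEthernet0/11

Routes whose prefix contains 55.180.113.132:
  55.160.0.0/11 (55.160.0.0 - 55.191.255.255) -> GigabitEthernet0/0
  55.176.0.0/13 (55.176.0.0 - 55.183.255.255) -> GigabitEthernet0/7
  55.180.0.0/16 (55.180.0.0 - 55.180.255.255) -> GigabitEthernet0/11
More-specific entries that do NOT match:
  55.180.116.0/22 (55.180.116.0 - 55.180.119.255) does not contain 55.180.113.132
  55.180.96.0/20 (55.180.96.0 - 55.180.111.255) does not contain 55.180.113.132
  55.180.240.0/20 (55.180.240.0 - 55.180.255.255) does not contain 55.180.113.132
  55.180.0.0/18 (55.180.0.0 - 55.180.63.255) does not contain 55.180.113.132
  55.176.0.0/17 (55.176.0.0 - 55.176.127.255) does not contain 55.180.113.132
Longest matching prefix is /16 -> interface GigabitEthernet0/11.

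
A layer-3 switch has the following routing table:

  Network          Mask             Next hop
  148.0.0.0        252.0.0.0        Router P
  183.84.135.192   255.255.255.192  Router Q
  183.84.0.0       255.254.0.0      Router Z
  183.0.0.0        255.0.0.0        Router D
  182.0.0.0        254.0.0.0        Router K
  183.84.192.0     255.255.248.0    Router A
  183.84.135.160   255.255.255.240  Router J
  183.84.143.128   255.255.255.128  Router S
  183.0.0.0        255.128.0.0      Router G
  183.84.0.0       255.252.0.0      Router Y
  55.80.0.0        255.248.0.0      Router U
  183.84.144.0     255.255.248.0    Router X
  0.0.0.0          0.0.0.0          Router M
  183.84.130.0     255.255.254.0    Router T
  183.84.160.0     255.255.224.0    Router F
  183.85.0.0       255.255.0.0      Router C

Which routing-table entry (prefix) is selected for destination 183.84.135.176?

183.84.0.0/15

Entries matching 183.84.135.176:
  0.0.0.0/0 (default, matches everything)
  182.0.0.0/7 (182.0.0.0 - 183.255.255.255)
  183.0.0.0/8 (183.0.0.0 - 183.255.255.255)
  183.0.0.0/9 (183.0.0.0 - 183.127.255.255)
  183.84.0.0/14 (183.84.0.0 - 183.87.255.255)
  183.84.0.0/15 (183.84.0.0 - 183.85.255.255)
Most specific is 183.84.0.0/15.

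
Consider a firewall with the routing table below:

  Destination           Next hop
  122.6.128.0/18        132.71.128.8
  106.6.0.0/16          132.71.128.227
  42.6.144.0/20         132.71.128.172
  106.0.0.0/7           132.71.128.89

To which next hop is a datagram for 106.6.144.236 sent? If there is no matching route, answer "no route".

132.71.128.227

Routes whose prefix contains 106.6.144.236:
  106.0.0.0/7 (106.0.0.0 - 107.255.255.255) -> 132.71.128.89
  106.6.0.0/16 (106.6.0.0 - 106.6.255.255) -> 132.71.128.227
More-specific entries that do NOT match:
  42.6.144.0/20 (42.6.144.0 - 42.6.159.255) does not contain 106.6.144.236
  122.6.128.0/18 (122.6.128.0 - 122.6.191.255) does not contain 106.6.144.236
Longest matching prefix is /16 -> next hop 132.71.128.227.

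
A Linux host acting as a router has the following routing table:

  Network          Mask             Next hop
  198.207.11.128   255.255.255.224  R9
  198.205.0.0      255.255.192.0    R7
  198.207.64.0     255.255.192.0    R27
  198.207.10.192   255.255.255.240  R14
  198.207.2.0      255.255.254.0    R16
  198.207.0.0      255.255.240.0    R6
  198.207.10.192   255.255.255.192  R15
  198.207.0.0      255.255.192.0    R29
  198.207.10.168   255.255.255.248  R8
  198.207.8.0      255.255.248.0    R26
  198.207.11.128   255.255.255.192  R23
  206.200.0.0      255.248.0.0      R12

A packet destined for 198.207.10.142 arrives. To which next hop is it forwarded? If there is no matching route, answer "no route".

Routes whose prefix contains 198.207.10.142:
  198.207.0.0/18 (198.207.0.0 - 198.207.63.255) -> R29
  198.207.0.0/20 (198.207.0.0 - 198.207.15.255) -> R6
  198.207.8.0/21 (198.207.8.0 - 198.207.15.255) -> R26
More-specific entries that do NOT match:
  198.207.10.168/29 (198.207.10.168 - 198.207.10.175) does not contain 198.207.10.142
  198.207.10.192/28 (198.207.10.192 - 198.207.10.207) does not contain 198.207.10.142
  198.207.11.128/27 (198.207.11.128 - 198.207.11.159) does not contain 198.207.10.142
  198.207.10.192/26 (198.207.10.192 - 198.207.10.255) does not contain 198.207.10.142
  198.207.11.128/26 (198.207.11.128 - 198.207.11.191) does not contain 198.207.10.142
  198.207.2.0/23 (198.207.2.0 - 198.207.3.255) does not contain 198.207.10.142
Longest matching prefix is /21 -> next hop R26.

R26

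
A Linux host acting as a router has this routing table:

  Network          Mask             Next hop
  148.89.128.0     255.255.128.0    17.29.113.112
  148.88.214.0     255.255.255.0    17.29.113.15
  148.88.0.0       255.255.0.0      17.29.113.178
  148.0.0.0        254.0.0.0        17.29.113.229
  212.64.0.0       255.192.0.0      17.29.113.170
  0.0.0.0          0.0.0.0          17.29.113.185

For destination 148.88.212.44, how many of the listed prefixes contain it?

3

Prefixes containing 148.88.212.44:
  0.0.0.0/0 (default, matches everything)
  148.0.0.0/7 (148.0.0.0 - 149.255.255.255)
  148.88.0.0/16 (148.88.0.0 - 148.88.255.255)
Total matching entries: 3.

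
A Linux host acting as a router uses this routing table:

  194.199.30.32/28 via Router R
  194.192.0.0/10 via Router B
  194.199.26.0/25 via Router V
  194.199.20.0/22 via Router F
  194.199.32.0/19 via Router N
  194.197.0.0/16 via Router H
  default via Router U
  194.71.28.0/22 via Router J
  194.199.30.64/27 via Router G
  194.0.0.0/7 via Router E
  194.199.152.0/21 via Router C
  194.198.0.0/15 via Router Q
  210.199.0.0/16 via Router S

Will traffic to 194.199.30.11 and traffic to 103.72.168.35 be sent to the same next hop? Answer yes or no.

194.199.30.11: longest match 194.198.0.0/15 -> Router Q
103.72.168.35: longest match 0.0.0.0/0 -> Router U

no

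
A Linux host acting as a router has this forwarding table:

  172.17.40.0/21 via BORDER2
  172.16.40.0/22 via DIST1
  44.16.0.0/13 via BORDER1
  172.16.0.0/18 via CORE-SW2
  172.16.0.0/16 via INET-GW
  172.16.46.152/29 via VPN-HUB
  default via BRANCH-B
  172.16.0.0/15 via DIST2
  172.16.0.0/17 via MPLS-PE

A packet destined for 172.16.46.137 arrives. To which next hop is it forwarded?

Routes whose prefix contains 172.16.46.137:
  0.0.0.0/0 (default, matches everything) -> BRANCH-B
  172.16.0.0/15 (172.16.0.0 - 172.17.255.255) -> DIST2
  172.16.0.0/16 (172.16.0.0 - 172.16.255.255) -> INET-GW
  172.16.0.0/17 (172.16.0.0 - 172.16.127.255) -> MPLS-PE
  172.16.0.0/18 (172.16.0.0 - 172.16.63.255) -> CORE-SW2
More-specific entries that do NOT match:
  172.16.46.152/29 (172.16.46.152 - 172.16.46.159) does not contain 172.16.46.137
  172.16.40.0/22 (172.16.40.0 - 172.16.43.255) does not contain 172.16.46.137
  172.17.40.0/21 (172.17.40.0 - 172.17.47.255) does not contain 172.16.46.137
Longest matching prefix is /18 -> next hop CORE-SW2.

CORE-SW2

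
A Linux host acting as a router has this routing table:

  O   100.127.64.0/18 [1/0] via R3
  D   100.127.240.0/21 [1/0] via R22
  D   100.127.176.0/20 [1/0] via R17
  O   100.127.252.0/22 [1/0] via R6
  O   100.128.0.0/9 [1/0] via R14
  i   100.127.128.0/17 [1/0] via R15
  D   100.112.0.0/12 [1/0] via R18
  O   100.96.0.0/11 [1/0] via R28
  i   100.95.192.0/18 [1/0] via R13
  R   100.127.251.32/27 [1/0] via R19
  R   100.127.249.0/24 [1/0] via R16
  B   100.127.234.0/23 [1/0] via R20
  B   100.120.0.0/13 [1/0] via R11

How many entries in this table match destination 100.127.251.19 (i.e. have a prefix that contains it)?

4

Prefixes containing 100.127.251.19:
  100.96.0.0/11 (100.96.0.0 - 100.127.255.255)
  100.112.0.0/12 (100.112.0.0 - 100.127.255.255)
  100.120.0.0/13 (100.120.0.0 - 100.127.255.255)
  100.127.128.0/17 (100.127.128.0 - 100.127.255.255)
Total matching entries: 4.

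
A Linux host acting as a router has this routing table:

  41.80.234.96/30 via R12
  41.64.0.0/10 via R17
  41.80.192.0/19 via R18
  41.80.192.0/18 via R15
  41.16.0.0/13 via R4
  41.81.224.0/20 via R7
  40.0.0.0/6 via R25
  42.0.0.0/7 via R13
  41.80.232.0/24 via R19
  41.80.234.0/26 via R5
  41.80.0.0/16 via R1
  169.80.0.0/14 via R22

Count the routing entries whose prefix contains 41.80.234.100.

Prefixes containing 41.80.234.100:
  40.0.0.0/6 (40.0.0.0 - 43.255.255.255)
  41.64.0.0/10 (41.64.0.0 - 41.127.255.255)
  41.80.0.0/16 (41.80.0.0 - 41.80.255.255)
  41.80.192.0/18 (41.80.192.0 - 41.80.255.255)
Total matching entries: 4.

4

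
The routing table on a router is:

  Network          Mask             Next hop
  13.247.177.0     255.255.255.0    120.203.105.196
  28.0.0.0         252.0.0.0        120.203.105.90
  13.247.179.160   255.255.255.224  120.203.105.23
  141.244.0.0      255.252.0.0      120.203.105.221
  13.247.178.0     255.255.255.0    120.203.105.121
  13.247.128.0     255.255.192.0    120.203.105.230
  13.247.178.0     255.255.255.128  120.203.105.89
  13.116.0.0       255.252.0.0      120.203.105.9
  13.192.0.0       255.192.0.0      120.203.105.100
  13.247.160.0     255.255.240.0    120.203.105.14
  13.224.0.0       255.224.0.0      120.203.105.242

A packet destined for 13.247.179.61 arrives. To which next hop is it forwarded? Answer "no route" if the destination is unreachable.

Routes whose prefix contains 13.247.179.61:
  13.192.0.0/10 (13.192.0.0 - 13.255.255.255) -> 120.203.105.100
  13.224.0.0/11 (13.224.0.0 - 13.255.255.255) -> 120.203.105.242
  13.247.128.0/18 (13.247.128.0 - 13.247.191.255) -> 120.203.105.230
More-specific entries that do NOT match:
  13.247.179.160/27 (13.247.179.160 - 13.247.179.191) does not contain 13.247.179.61
  13.247.178.0/25 (13.247.178.0 - 13.247.178.127) does not contain 13.247.179.61
  13.247.177.0/24 (13.247.177.0 - 13.247.177.255) does not contain 13.247.179.61
  13.247.178.0/24 (13.247.178.0 - 13.247.178.255) does not contain 13.247.179.61
  13.247.160.0/20 (13.247.160.0 - 13.247.175.255) does not contain 13.247.179.61
Longest matching prefix is /18 -> next hop 120.203.105.230.

120.203.105.230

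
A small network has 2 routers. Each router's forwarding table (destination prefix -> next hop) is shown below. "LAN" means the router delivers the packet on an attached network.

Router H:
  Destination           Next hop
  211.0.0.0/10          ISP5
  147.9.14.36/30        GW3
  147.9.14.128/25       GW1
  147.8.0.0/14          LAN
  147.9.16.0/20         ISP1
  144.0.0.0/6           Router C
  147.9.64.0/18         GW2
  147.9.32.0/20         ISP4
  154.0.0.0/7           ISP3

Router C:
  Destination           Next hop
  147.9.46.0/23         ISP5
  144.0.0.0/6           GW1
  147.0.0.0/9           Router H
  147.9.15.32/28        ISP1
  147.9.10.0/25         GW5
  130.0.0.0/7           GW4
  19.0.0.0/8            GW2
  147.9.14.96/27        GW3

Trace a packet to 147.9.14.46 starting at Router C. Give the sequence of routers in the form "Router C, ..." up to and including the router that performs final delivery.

Router C, Router H

At Router C: longest match for 147.9.14.46 is 147.0.0.0/9 -> Router H
At Router H: longest match for 147.9.14.46 is 147.8.0.0/14 -> LAN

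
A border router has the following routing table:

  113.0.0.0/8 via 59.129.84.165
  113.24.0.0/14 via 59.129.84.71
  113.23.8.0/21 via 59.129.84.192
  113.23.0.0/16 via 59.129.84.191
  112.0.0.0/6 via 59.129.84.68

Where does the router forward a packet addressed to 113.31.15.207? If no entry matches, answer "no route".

Routes whose prefix contains 113.31.15.207:
  112.0.0.0/6 (112.0.0.0 - 115.255.255.255) -> 59.129.84.68
  113.0.0.0/8 (113.0.0.0 - 113.255.255.255) -> 59.129.84.165
More-specific entries that do NOT match:
  113.23.8.0/21 (113.23.8.0 - 113.23.15.255) does not contain 113.31.15.207
  113.23.0.0/16 (113.23.0.0 - 113.23.255.255) does not contain 113.31.15.207
  113.24.0.0/14 (113.24.0.0 - 113.27.255.255) does not contain 113.31.15.207
Longest matching prefix is /8 -> next hop 59.129.84.165.

59.129.84.165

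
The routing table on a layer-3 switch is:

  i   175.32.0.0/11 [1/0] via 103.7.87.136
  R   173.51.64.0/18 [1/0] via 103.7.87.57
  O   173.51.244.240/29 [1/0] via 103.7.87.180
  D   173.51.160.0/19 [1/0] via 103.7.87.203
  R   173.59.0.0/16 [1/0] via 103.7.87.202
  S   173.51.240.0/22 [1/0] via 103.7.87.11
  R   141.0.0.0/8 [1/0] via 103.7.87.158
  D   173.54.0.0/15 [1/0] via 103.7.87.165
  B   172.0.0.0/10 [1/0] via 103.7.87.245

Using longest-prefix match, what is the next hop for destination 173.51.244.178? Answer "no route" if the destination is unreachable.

no route

No entry's prefix contains 173.51.244.178; there is no default route.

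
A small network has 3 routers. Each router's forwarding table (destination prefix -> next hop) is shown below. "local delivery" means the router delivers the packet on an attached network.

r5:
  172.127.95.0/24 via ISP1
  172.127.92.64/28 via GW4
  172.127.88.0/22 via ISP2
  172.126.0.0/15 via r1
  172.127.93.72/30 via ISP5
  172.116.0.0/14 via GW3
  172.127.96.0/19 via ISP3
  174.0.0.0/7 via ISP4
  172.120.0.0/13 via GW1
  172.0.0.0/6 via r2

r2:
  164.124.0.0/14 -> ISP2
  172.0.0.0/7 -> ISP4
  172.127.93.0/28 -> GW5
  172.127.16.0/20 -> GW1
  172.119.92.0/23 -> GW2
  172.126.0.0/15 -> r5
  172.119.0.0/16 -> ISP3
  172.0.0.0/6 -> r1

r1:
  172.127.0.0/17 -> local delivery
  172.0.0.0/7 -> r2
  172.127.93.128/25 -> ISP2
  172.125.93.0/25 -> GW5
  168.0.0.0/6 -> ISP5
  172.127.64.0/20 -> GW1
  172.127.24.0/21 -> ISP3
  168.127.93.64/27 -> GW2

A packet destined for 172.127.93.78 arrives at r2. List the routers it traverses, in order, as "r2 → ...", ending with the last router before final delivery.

At r2: longest match for 172.127.93.78 is 172.126.0.0/15 -> r5
At r5: longest match for 172.127.93.78 is 172.126.0.0/15 -> r1
At r1: longest match for 172.127.93.78 is 172.127.0.0/17 -> local delivery

r2 → r5 → r1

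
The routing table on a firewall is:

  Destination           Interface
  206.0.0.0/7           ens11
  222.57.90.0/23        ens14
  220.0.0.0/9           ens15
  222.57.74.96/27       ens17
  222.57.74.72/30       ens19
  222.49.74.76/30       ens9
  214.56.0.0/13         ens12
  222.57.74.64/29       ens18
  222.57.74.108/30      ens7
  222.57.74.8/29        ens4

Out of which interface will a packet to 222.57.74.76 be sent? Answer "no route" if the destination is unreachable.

no route

No entry's prefix contains 222.57.74.76; there is no default route.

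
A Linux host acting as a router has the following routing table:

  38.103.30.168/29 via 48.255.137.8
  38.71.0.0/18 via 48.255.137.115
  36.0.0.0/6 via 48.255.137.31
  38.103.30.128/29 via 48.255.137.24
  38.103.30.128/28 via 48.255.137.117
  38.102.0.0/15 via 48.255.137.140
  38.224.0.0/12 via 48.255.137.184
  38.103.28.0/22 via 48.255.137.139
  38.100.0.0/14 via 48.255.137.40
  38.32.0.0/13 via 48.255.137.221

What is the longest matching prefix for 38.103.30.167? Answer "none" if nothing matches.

38.103.28.0/22

Entries matching 38.103.30.167:
  36.0.0.0/6 (36.0.0.0 - 39.255.255.255)
  38.100.0.0/14 (38.100.0.0 - 38.103.255.255)
  38.102.0.0/15 (38.102.0.0 - 38.103.255.255)
  38.103.28.0/22 (38.103.28.0 - 38.103.31.255)
Most specific is 38.103.28.0/22.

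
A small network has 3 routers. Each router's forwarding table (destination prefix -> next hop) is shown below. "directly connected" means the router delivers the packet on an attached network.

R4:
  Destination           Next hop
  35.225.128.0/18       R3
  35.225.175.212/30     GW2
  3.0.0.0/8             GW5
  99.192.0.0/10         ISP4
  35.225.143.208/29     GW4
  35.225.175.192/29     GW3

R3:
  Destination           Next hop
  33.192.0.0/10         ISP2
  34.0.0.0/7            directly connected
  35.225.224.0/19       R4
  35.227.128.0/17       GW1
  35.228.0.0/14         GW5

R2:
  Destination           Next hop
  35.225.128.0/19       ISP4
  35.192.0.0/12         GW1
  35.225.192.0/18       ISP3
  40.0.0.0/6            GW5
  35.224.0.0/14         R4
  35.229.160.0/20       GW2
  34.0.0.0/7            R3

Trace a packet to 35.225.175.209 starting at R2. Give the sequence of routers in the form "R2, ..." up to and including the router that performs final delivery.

At R2: longest match for 35.225.175.209 is 35.224.0.0/14 -> R4
At R4: longest match for 35.225.175.209 is 35.225.128.0/18 -> R3
At R3: longest match for 35.225.175.209 is 34.0.0.0/7 -> directly connected

R2, R4, R3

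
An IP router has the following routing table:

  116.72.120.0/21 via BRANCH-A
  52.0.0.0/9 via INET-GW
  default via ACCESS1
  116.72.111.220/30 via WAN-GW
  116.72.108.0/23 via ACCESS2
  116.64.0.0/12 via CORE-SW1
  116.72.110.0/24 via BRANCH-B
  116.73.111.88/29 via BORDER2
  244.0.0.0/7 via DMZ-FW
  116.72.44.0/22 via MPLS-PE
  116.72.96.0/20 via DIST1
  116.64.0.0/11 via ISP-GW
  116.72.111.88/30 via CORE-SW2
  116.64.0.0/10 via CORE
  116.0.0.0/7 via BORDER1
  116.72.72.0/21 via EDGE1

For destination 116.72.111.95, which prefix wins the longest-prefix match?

Entries matching 116.72.111.95:
  0.0.0.0/0 (default, matches everything)
  116.0.0.0/7 (116.0.0.0 - 117.255.255.255)
  116.64.0.0/10 (116.64.0.0 - 116.127.255.255)
  116.64.0.0/11 (116.64.0.0 - 116.95.255.255)
  116.64.0.0/12 (116.64.0.0 - 116.79.255.255)
  116.72.96.0/20 (116.72.96.0 - 116.72.111.255)
Most specific is 116.72.96.0/20.

116.72.96.0/20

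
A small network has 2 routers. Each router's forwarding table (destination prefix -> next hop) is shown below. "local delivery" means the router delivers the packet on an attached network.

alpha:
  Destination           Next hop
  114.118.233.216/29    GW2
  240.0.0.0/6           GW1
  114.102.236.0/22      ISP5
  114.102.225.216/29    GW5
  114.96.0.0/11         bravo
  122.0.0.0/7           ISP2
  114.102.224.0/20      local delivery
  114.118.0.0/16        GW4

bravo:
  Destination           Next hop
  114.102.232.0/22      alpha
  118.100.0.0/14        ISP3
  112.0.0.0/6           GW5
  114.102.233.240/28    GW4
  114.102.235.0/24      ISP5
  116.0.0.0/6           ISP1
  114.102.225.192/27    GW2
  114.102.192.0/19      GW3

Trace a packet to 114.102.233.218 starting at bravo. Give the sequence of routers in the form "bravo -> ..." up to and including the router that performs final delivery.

bravo -> alpha

At bravo: longest match for 114.102.233.218 is 114.102.232.0/22 -> alpha
At alpha: longest match for 114.102.233.218 is 114.102.224.0/20 -> local delivery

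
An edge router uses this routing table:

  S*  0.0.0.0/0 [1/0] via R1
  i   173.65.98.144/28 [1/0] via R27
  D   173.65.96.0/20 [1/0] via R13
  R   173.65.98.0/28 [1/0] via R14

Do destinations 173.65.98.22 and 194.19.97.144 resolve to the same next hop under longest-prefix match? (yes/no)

no

173.65.98.22: longest match 173.65.96.0/20 -> R13
194.19.97.144: longest match 0.0.0.0/0 -> R1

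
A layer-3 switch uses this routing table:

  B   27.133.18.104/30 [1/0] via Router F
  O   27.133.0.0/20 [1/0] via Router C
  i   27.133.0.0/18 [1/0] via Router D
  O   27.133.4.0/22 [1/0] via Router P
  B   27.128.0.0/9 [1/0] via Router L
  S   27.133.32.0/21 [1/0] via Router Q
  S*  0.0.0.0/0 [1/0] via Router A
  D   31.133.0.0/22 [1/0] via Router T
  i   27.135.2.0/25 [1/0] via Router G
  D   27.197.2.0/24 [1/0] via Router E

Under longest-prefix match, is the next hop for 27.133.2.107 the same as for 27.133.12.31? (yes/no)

27.133.2.107: longest match 27.133.0.0/20 -> Router C
27.133.12.31: longest match 27.133.0.0/20 -> Router C

yes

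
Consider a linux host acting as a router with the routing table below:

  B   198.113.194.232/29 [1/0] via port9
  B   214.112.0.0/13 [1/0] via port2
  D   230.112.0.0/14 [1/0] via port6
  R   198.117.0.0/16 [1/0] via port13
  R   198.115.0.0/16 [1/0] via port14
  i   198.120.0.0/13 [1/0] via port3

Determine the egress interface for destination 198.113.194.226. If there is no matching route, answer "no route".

No entry's prefix contains 198.113.194.226; there is no default route.

no route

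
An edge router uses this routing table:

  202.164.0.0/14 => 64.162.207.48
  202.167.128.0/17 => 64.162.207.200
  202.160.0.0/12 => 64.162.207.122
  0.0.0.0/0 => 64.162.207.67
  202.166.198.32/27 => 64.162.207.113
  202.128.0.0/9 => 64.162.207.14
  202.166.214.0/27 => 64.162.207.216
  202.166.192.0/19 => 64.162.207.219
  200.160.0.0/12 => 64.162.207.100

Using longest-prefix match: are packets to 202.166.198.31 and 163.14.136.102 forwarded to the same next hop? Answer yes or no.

202.166.198.31: longest match 202.166.192.0/19 -> 64.162.207.219
163.14.136.102: longest match 0.0.0.0/0 -> 64.162.207.67

no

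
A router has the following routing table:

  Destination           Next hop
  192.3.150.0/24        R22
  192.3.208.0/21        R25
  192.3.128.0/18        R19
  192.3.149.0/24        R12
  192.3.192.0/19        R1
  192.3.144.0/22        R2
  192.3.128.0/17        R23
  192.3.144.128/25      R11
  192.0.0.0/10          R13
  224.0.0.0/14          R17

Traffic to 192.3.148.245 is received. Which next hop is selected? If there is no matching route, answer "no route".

Routes whose prefix contains 192.3.148.245:
  192.0.0.0/10 (192.0.0.0 - 192.63.255.255) -> R13
  192.3.128.0/17 (192.3.128.0 - 192.3.255.255) -> R23
  192.3.128.0/18 (192.3.128.0 - 192.3.191.255) -> R19
More-specific entries that do NOT match:
  192.3.144.128/25 (192.3.144.128 - 192.3.144.255) does not contain 192.3.148.245
  192.3.150.0/24 (192.3.150.0 - 192.3.150.255) does not contain 192.3.148.245
  192.3.149.0/24 (192.3.149.0 - 192.3.149.255) does not contain 192.3.148.245
  192.3.144.0/22 (192.3.144.0 - 192.3.147.255) does not contain 192.3.148.245
  192.3.208.0/21 (192.3.208.0 - 192.3.215.255) does not contain 192.3.148.245
  192.3.192.0/19 (192.3.192.0 - 192.3.223.255) does not contain 192.3.148.245
Longest matching prefix is /18 -> next hop R19.

R19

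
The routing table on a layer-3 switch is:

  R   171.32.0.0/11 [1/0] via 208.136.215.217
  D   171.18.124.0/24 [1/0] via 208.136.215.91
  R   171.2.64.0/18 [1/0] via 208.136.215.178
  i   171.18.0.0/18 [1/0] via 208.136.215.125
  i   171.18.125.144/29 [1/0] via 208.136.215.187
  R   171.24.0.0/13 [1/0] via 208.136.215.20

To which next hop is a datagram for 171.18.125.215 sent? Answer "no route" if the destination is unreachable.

No entry's prefix contains 171.18.125.215; there is no default route.

no route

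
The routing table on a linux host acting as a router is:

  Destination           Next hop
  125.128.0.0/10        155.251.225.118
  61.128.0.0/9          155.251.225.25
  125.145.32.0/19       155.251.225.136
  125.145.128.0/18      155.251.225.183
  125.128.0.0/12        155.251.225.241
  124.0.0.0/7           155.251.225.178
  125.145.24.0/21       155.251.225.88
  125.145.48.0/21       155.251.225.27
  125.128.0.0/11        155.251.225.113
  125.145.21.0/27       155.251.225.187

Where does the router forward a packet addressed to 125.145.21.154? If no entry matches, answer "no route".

Routes whose prefix contains 125.145.21.154:
  124.0.0.0/7 (124.0.0.0 - 125.255.255.255) -> 155.251.225.178
  125.128.0.0/10 (125.128.0.0 - 125.191.255.255) -> 155.251.225.118
  125.128.0.0/11 (125.128.0.0 - 125.159.255.255) -> 155.251.225.113
More-specific entries that do NOT match:
  125.145.21.0/27 (125.145.21.0 - 125.145.21.31) does not contain 125.145.21.154
  125.145.24.0/21 (125.145.24.0 - 125.145.31.255) does not contain 125.145.21.154
  125.145.48.0/21 (125.145.48.0 - 125.145.55.255) does not contain 125.145.21.154
  125.145.32.0/19 (125.145.32.0 - 125.145.63.255) does not contain 125.145.21.154
  125.145.128.0/18 (125.145.128.0 - 125.145.191.255) does not contain 125.145.21.154
  125.128.0.0/12 (125.128.0.0 - 125.143.255.255) does not contain 125.145.21.154
Longest matching prefix is /11 -> next hop 155.251.225.113.

155.251.225.113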